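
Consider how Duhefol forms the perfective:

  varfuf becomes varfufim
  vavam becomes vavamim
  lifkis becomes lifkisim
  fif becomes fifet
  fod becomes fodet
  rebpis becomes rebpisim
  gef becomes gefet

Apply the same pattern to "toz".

gef and varfuf both end in -f yet inflect differently (gefet, varfufim), so the final letter is not what conditions the rule; the number of vowels is.
"toz" has 1 vowel. The stems with 1 vowel (gef → gefet, fif → fifet, fod → fodet) add -et.
So toz → tozet.

tozet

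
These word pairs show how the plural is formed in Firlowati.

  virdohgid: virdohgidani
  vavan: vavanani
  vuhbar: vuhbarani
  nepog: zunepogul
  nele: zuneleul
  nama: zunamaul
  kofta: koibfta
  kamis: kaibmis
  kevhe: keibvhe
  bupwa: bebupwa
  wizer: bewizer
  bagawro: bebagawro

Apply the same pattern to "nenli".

nama and kofta both end in -a yet inflect differently (zunamaul, koibfta), so the final letter is not what conditions the rule; the first letter is.
"nenli" begins with n-. The stems beginning with n- (nepog → zunepogul, nele → zuneleul, nama → zunamaul) add zu- … -ul around the stem.
The other patterns: stems beginning with v- add -ani; stems beginning with k- insert -ib- after the first vowel; stems beginning with b- or w- add the prefix be-.
So nenli → zunenliul.

zunenliul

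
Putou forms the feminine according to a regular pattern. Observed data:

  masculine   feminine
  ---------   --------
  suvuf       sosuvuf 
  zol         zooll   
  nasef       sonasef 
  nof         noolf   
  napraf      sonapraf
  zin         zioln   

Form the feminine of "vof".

voolf

suvuf and nof both end in -f yet inflect differently (sosuvuf, noolf), so the final letter is not what conditions the rule; the number of vowels is.
"vof" has 1 vowel. The stems with 1 vowel (nof → noolf, zin → zioln, zol → zooll) insert -ol- after the first vowel.
The other pattern: stems with 2 vowels add the prefix so-.
So vof → voolf.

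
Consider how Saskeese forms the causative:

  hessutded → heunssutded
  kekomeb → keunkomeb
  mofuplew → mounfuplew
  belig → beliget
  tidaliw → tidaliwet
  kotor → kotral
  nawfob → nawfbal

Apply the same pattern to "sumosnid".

sumosnidet

"sumosnid" has last vowel 'i'. The stems whose last vowel is 'i' (belig → beliget, tidaliw → tidaliwet) add -et.
The other patterns: stems whose last vowel is 'e' insert -un- after the first vowel; stems whose last vowel is 'o' delete the last vowel and add -al.
So sumosnid → sumosnidet.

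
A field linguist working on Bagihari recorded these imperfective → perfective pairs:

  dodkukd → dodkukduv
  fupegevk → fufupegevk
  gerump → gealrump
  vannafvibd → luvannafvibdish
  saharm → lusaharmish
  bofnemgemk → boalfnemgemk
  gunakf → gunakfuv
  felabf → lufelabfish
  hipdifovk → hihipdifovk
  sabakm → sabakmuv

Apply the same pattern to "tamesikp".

bofnemgemk and hipdifovk both end in -k yet inflect differently (boalfnemgemk, hihipdifovk), so the final letter is not what conditions the rule; the second-to-last letter is.
"tamesikp" has second-to-last letter 'k'. The stems whose second-to-last letter is 'k' (gunakf → gunakfuv, sabakm → sabakmuv, dodkukd → dodkukduv) add -uv.
So tamesikp → tamesikpuv.

tamesikpuv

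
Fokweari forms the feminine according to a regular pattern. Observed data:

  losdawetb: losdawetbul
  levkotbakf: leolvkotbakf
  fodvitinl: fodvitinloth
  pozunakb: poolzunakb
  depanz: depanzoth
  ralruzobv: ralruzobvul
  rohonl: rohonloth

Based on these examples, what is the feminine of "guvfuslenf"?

guvfuslenfoth

"guvfuslenf" has second-to-last letter 'n'. The stems whose second-to-last letter is 'n' (rohonl → rohonloth, fodvitinl → fodvitinloth, depanz → depanzoth) add -oth.
So guvfuslenf → guvfuslenfoth.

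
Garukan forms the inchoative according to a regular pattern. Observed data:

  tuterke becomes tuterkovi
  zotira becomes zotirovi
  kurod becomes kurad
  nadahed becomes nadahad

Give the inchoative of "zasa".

"zasa" ends in a vowel. The stems ending in a vowel (zotira → zotirovi, tuterke → tuterkovi) drop the final letter and add -ovi.
So zasa → zasovi.

zasovi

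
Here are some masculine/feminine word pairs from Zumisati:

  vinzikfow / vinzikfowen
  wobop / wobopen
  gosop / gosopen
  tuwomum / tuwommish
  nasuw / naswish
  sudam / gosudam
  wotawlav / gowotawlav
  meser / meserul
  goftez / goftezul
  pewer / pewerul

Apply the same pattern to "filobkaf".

vinzikfow and nasuw both end in -w yet inflect differently (vinzikfowen, naswish), so the final letter is not what conditions the rule; the last vowel is.
"filobkaf" has last vowel 'a'. The stems whose last vowel is 'a' (sudam → gosudam, wotawlav → gowotawlav) add the prefix go-.
So filobkaf → gofilobkaf.

gofilobkaf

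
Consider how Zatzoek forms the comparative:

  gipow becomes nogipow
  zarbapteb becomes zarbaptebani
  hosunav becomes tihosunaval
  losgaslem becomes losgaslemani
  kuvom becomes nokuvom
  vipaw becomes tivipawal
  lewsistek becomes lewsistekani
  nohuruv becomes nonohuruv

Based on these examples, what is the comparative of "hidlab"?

tihidlabal

losgaslem and kuvom both end in -m yet inflect differently (losgaslemani, nokuvom), so the final letter is not what conditions the rule; the last vowel is.
"hidlab" has last vowel 'a'. The stems whose last vowel is 'a' (hosunav → tihosunaval, vipaw → tivipawal) add ti- … -al around the stem.
So hidlab → tihidlabal.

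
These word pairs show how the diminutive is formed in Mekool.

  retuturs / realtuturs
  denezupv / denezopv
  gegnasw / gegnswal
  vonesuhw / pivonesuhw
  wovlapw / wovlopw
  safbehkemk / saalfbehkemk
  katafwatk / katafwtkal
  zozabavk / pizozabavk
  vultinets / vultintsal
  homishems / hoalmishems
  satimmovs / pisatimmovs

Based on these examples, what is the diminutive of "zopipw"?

wovlapw and gegnasw both end in -w yet inflect differently (wovlopw, gegnswal), so the final letter is not what conditions the rule; the second-to-last letter is.
"zopipw" has second-to-last letter 'p'. The stems whose second-to-last letter is 'p' (denezupv → denezopv, wovlapw → wovlopw) change the last vowel to 'o'.
The other patterns: stems whose second-to-last letter is 'm' or 'r' insert -al- after the first vowel; stems whose second-to-last letter is 's' or 't' delete the last vowel and add -al; stems whose second-to-last letter is 'h' or 'v' add the prefix pi-.
So zopipw → zopopw.

zopopw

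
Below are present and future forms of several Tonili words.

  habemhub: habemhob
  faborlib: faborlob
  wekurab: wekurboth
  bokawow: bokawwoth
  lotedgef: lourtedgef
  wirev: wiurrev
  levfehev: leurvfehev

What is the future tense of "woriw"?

worow

"woriw" has last vowel 'i'. The one such stem in the data (faborlib → faborlob) changes the last vowel to 'o' (as does habemhub), so the same rule applies.
The other patterns: stems whose last vowel is 'a' or 'o' delete the last vowel and add -oth; stems whose last vowel is 'e' insert -ur- after the first vowel.
So woriw → worow.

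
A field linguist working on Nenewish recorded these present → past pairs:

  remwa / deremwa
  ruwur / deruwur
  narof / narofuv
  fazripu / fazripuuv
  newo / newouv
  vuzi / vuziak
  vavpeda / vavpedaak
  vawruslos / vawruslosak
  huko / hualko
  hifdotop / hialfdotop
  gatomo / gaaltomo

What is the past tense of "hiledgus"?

hialledgus

remwa and vavpeda both end in -a yet inflect differently (deremwa, vavpedaak), so the final letter is not what conditions the rule; the first letter is.
"hiledgus" begins with h-. The stems beginning with h- (huko → hualko, hifdotop → hialfdotop) insert -al- after the first vowel.
The other patterns: stems beginning with r- add the prefix de-; stems beginning with f- or n- add -uv; stems beginning with v- add -ak.
So hiledgus → hialledgus.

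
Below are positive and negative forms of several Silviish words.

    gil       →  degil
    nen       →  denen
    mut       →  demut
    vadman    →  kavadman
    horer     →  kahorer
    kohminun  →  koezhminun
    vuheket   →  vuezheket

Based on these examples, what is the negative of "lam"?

delam

nen and vadman both end in -n yet inflect differently (denen, kavadman), so the final letter is not what conditions the rule; the number of vowels is.
"lam" has 1 vowel. The stems with 1 vowel (gil → degil, nen → denen, mut → demut) add the prefix de-.
The other patterns: stems with 2 vowels add the prefix ka-; stems with 3 vowels insert -ez- after the first vowel.
So lam → delam.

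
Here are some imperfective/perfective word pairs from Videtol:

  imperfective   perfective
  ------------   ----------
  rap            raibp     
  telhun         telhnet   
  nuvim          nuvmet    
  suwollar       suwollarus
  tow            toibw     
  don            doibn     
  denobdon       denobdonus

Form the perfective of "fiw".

fiibw

don and telhun both end in -n yet inflect differently (doibn, telhnet), so the final letter is not what conditions the rule; the number of vowels is.
"fiw" has 1 vowel. The stems with 1 vowel (tow → toibw, don → doibn, rap → raibp) insert -ib- after the first vowel.
The other patterns: stems with 2 vowels delete the last vowel and add -et; stems with 3 vowels add -us.
So fiw → fiibw.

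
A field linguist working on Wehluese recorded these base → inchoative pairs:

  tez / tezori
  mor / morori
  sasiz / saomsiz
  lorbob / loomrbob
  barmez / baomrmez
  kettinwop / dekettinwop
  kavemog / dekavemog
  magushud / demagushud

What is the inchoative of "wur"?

wurori

"wur" has 1 vowel. The stems with 1 vowel (tez → tezori, mor → morori) add -ori.
The other patterns: stems with 2 vowels insert -om- after the first vowel; stems with 3 vowels add the prefix de-.
So wur → wurori.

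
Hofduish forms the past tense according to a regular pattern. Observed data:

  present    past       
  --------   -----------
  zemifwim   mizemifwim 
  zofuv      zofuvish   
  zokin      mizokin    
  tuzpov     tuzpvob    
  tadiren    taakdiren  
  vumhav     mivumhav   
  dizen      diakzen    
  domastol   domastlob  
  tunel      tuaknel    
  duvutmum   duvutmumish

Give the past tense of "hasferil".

mihasferil

vumhav and tuzpov both end in -v yet inflect differently (mivumhav, tuzpvob), so the final letter is not what conditions the rule; the last vowel is.
"hasferil" has last vowel 'i'. The stems whose last vowel is 'i' (zokin → mizokin, zemifwim → mizemifwim) add the prefix mi-.
The other patterns: stems whose last vowel is 'o' delete the last vowel and add -ob; stems whose last vowel is 'e' insert -ak- after the first vowel; stems whose last vowel is 'u' add -ish.
So hasferil → mihasferil.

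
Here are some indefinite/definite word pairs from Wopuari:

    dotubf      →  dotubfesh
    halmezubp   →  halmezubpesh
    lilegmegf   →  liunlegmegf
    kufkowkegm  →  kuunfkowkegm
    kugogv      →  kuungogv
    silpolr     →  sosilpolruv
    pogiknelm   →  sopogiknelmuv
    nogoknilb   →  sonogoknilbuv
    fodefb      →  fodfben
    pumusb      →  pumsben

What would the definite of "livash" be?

"livash" has second-to-last letter 's'. The one such stem in the data (pumusb → pumsben) deletes the last vowel and adds -en (as does fodefb), so the same rule applies.
So livash → livshen.

livshen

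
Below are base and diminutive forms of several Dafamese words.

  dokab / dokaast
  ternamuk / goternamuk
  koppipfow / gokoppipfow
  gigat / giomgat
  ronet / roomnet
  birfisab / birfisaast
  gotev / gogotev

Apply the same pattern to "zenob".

gigat and dokab both have last vowel 'a' yet inflect differently (giomgat, dokaast), so the last vowel is not what conditions the rule; the final letter is.
"zenob" ends in -b. The stems ending in -b (dokab → dokaast, birfisab → birfisaast) drop the final letter and add -ast.
So zenob → zenoast.

zenoast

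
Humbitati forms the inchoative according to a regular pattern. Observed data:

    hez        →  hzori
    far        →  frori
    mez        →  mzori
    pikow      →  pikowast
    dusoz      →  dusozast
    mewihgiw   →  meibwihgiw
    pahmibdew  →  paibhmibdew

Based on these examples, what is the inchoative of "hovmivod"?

hoibvmivod

hez and dusoz both end in -z yet inflect differently (hzori, dusozast), so the final letter is not what conditions the rule; the number of vowels is.
"hovmivod" has 3 vowels. The stems with 3 vowels (mewihgiw → meibwihgiw, pahmibdew → paibhmibdew) insert -ib- after the first vowel.
So hovmivod → hoibvmivod.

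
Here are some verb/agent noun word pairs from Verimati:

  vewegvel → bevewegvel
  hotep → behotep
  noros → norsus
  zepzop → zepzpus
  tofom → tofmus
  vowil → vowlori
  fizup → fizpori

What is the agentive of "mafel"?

hotep and zepzop both end in -p yet inflect differently (behotep, zepzpus), so the final letter is not what conditions the rule; the last vowel is.
"mafel" has last vowel 'e'. The stems whose last vowel is 'e' (vewegvel → bevewegvel, hotep → behotep) add the prefix be-.
So mafel → bemafel.

bemafel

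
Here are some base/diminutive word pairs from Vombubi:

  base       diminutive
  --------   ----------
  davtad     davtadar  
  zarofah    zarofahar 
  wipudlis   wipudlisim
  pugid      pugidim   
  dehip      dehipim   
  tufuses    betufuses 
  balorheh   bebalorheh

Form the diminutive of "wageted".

bewageted

davtad and pugid both end in -d yet inflect differently (davtadar, pugidim), so the final letter is not what conditions the rule; the last vowel is.
"wageted" has last vowel 'e'. The stems whose last vowel is 'e' (tufuses → betufuses, balorheh → bebalorheh) add the prefix be-.
So wageted → bewageted.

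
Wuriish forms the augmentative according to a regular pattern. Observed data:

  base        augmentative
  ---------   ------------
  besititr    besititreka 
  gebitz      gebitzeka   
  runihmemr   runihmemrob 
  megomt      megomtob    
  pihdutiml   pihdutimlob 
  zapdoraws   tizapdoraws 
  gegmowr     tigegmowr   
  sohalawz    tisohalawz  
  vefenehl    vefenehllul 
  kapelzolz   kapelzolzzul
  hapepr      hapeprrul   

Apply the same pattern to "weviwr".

besititr and runihmemr both end in -r yet inflect differently (besititreka, runihmemrob), so the final letter is not what conditions the rule; the second-to-last letter is.
"weviwr" has second-to-last letter 'w'. The stems whose second-to-last letter is 'w' (zapdoraws → tizapdoraws, gegmowr → tigegmowr, sohalawz → tisohalawz) add the prefix ti-.
The other patterns: stems whose second-to-last letter is 't' add -eka; stems whose second-to-last letter is 'm' add -ob; stems whose second-to-last letter is 'h', 'l' or 'p' double the final consonant and add -ul.
So weviwr → tiweviwr.

tiweviwr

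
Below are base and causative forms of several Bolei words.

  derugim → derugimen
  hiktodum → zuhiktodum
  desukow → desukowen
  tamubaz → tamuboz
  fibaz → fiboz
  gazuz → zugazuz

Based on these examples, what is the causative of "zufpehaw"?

zufpehow

tamubaz and gazuz both end in -z yet inflect differently (tamuboz, zugazuz), so the final letter is not what conditions the rule; the last vowel is.
"zufpehaw" has last vowel 'a'. The stems whose last vowel is 'a' (tamubaz → tamuboz, fibaz → fiboz) change the last vowel to 'o'.
So zufpehaw → zufpehow.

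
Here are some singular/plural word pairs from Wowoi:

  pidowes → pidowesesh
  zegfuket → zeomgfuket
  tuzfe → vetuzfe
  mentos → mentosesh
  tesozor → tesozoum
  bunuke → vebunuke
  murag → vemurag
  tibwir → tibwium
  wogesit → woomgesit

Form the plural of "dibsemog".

vedibsemog

"dibsemog" ends in -g. The one such stem in the data (murag → vemurag) adds the prefix ve-, so the same rule applies.
So dibsemog → vedibsemog.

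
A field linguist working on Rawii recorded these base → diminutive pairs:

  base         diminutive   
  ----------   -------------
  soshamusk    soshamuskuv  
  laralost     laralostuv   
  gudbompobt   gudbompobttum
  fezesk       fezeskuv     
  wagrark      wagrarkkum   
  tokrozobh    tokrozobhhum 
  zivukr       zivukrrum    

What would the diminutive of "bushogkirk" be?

fezesk and wagrark both end in -k yet inflect differently (fezeskuv, wagrarkkum), so the final letter is not what conditions the rule; the second-to-last letter is.
"bushogkirk" has second-to-last letter 'r'. The one such stem in the data (wagrark → wagrarkkum) doubles the final consonant and adds -um (as do gudbompobt, zivukr), so the same rule applies.
So bushogkirk → bushogkirkkum.

bushogkirkkum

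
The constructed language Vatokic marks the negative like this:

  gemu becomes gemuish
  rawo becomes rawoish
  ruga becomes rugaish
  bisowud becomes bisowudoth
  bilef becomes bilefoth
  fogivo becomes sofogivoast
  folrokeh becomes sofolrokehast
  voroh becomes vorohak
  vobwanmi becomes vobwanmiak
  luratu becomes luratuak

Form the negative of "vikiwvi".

rawo and fogivo both end in -o yet inflect differently (rawoish, sofogivoast), so the final letter is not what conditions the rule; the first letter is.
"vikiwvi" begins with v-. The stems beginning with v- (voroh → vorohak, vobwanmi → vobwanmiak) add -ak.
The other patterns: stems beginning with g- or r- add -ish; stems beginning with b- add -oth; stems beginning with f- add so- … -ast around the stem.
So vikiwvi → vikiwviak.

vikiwviak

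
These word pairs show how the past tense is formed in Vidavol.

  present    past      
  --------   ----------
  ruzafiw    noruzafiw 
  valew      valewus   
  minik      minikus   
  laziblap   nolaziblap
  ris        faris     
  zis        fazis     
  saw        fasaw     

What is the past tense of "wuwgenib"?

saw and valew both end in -w yet inflect differently (fasaw, valewus), so the final letter is not what conditions the rule; the number of vowels is.
"wuwgenib" has 3 vowels. The stems with 3 vowels (laziblap → nolaziblap, ruzafiw → noruzafiw) add the prefix no-.
So wuwgenib → nowuwgenib.

nowuwgenib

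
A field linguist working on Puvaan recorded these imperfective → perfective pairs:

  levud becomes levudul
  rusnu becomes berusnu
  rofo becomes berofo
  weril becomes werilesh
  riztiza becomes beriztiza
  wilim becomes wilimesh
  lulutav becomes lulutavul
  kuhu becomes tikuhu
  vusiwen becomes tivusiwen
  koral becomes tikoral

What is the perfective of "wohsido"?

"wohsido" begins with w-. The stems beginning with w- (wilim → wilimesh, weril → werilesh) add -esh.
The other patterns: stems beginning with l- add -ul; stems beginning with r- add the prefix be-; stems beginning with k- or v- add the prefix ti-.
So wohsido → wohsidoesh.

wohsidoesh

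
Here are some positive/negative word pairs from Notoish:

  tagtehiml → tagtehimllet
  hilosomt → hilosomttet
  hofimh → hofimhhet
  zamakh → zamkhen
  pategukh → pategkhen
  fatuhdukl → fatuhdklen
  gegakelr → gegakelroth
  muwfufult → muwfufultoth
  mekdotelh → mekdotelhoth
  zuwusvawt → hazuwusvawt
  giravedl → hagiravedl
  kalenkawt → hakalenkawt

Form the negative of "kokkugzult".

kokkugzultoth

hofimh and zamakh both end in -h yet inflect differently (hofimhhet, zamkhen), so the final letter is not what conditions the rule; the second-to-last letter is.
"kokkugzult" has second-to-last letter 'l'. The stems whose second-to-last letter is 'l' (gegakelr → gegakelroth, muwfufult → muwfufultoth, mekdotelh → mekdotelhoth) add -oth.
The other patterns: stems whose second-to-last letter is 'm' double the final consonant and add -et; stems whose second-to-last letter is 'k' delete the last vowel and add -en; stems whose second-to-last letter is 'd' or 'w' add the prefix ha-.
So kokkugzult → kokkugzultoth.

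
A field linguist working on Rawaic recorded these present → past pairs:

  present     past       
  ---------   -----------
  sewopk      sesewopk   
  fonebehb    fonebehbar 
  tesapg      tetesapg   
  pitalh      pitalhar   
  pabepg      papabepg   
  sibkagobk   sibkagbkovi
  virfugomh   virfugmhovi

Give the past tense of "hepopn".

hehepopn

sewopk and sibkagobk both end in -k yet inflect differently (sesewopk, sibkagbkovi), so the final letter is not what conditions the rule; the second-to-last letter is.
"hepopn" has second-to-last letter 'p'. The stems whose second-to-last letter is 'p' (sewopk → sesewopk, pabepg → papabepg, tesapg → tetesapg) repeat the first consonant+vowel as a prefix.
The other patterns: stems whose second-to-last letter is 'h' or 'l' add -ar; stems whose second-to-last letter is 'b' or 'm' delete the last vowel and add -ovi.
So hepopn → hehepopn.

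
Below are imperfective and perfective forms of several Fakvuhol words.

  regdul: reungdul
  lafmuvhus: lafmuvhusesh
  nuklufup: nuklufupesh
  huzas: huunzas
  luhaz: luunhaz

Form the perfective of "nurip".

nuunrip

huzas and lafmuvhus both end in -s yet inflect differently (huunzas, lafmuvhusesh), so the final letter is not what conditions the rule; the number of vowels is.
"nurip" has 2 vowels. The stems with 2 vowels (regdul → reungdul, huzas → huunzas, luhaz → luunhaz) insert -un- after the first vowel.
So nurip → nuunrip.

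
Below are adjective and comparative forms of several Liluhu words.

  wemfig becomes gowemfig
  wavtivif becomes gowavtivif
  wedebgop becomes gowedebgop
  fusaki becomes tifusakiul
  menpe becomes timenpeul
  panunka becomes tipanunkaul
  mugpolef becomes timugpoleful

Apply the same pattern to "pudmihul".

tipudmihulul

"pudmihul" begins with p-. The one such stem in the data (panunka → tipanunkaul) adds ti- … -ul around the stem, so the same rule applies.
The other pattern: stems beginning with w- add the prefix go-.
So pudmihul → tipudmihulul.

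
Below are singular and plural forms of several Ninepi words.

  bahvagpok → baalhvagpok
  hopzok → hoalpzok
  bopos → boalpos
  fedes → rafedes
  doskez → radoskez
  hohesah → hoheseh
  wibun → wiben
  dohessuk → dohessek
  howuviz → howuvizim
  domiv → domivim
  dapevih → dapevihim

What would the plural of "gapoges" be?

ragapoges

bopos and fedes both end in -s yet inflect differently (boalpos, rafedes), so the final letter is not what conditions the rule; the last vowel is.
"gapoges" has last vowel 'e'. The stems whose last vowel is 'e' (fedes → rafedes, doskez → radoskez) add the prefix ra-.
The other patterns: stems whose last vowel is 'o' insert -al- after the first vowel; stems whose last vowel is 'a' or 'u' change the last vowel to 'e'; stems whose last vowel is 'i' add -im.
So gapoges → ragapoges.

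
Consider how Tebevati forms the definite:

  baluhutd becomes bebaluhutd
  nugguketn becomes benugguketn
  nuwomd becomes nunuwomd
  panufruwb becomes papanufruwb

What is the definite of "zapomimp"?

"zapomimp" has second-to-last letter 'm'. The one such stem in the data (nuwomd → nunuwomd) repeats the first consonant+vowel as a prefix (as does panufruwb), so the same rule applies.
The other pattern: stems whose second-to-last letter is 't' add the prefix be-.
So zapomimp → zazapomimp.

zazapomimp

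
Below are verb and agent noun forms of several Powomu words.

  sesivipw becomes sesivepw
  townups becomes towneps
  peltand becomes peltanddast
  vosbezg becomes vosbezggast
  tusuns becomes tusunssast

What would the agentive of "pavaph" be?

paveph

townups and tusuns both end in -s yet inflect differently (towneps, tusunssast), so the final letter is not what conditions the rule; the second-to-last letter is.
"pavaph" has second-to-last letter 'p'. The stems whose second-to-last letter is 'p' (sesivipw → sesivepw, townups → towneps) change the last vowel to 'e'.
So pavaph → paveph.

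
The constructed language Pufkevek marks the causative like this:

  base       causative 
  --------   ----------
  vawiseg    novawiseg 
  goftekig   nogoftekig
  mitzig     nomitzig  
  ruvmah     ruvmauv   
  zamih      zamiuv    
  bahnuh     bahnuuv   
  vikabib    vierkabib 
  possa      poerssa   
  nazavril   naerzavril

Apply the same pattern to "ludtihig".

goftekig and zamih both have last vowel 'i' yet inflect differently (nogoftekig, zamiuv), so the last vowel is not what conditions the rule; the final letter is.
"ludtihig" ends in -g. The stems ending in -g (vawiseg → novawiseg, goftekig → nogoftekig, mitzig → nomitzig) add the prefix no-.
The other patterns: stems ending in -h drop the final letter and add -uv; stems ending in -a, -b or -l insert -er- after the first vowel.
So ludtihig → noludtihig.

noludtihig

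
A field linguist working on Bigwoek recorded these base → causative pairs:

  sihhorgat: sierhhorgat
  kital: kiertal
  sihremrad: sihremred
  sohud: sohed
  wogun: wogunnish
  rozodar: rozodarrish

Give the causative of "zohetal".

zoerhetal

sihhorgat and sihremrad both have last vowel 'a' yet inflect differently (sierhhorgat, sihremred), so the last vowel is not what conditions the rule; the final letter is.
"zohetal" ends in -l. The one such stem in the data (kital → kiertal) inserts -er- after the first vowel (as does sihhorgat), so the same rule applies.
The other patterns: stems ending in -d change the last vowel to 'e'; stems ending in -n or -r double the final consonant and add -ish.
So zohetal → zoerhetal.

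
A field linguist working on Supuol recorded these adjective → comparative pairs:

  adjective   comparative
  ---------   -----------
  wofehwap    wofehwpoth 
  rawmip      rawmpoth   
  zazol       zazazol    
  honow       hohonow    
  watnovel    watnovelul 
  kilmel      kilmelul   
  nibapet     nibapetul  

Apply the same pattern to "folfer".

zazol and watnovel both end in -l yet inflect differently (zazazol, watnovelul), so the final letter is not what conditions the rule; the last vowel is.
"folfer" has last vowel 'e'. The stems whose last vowel is 'e' (watnovel → watnovelul, kilmel → kilmelul, nibapet → nibapetul) add -ul.
So folfer → folferul.

folferul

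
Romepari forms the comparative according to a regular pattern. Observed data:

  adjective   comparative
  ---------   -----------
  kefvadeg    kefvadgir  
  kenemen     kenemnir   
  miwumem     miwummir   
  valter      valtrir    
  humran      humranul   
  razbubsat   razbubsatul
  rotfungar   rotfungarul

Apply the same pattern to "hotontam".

hotontamul

kenemen and humran both end in -n yet inflect differently (kenemnir, humranul), so the final letter is not what conditions the rule; the last vowel is.
"hotontam" has last vowel 'a'. The stems whose last vowel is 'a' (humran → humranul, razbubsat → razbubsatul, rotfungar → rotfungarul) add -ul.
The other pattern: stems whose last vowel is 'e' delete the last vowel and add -ir.
So hotontam → hotontamul.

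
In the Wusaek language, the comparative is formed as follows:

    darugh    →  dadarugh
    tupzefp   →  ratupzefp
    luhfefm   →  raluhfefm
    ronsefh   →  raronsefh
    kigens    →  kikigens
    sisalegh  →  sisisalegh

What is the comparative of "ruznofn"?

ronsefh and darugh both end in -h yet inflect differently (raronsefh, dadarugh), so the final letter is not what conditions the rule; the second-to-last letter is.
"ruznofn" has second-to-last letter 'f'. The stems whose second-to-last letter is 'f' (tupzefp → ratupzefp, luhfefm → raluhfefm, ronsefh → raronsefh) add the prefix ra-.
The other pattern: stems whose second-to-last letter is 'g' or 'n' repeat the first consonant+vowel as a prefix.
So ruznofn → raruznofn.

raruznofn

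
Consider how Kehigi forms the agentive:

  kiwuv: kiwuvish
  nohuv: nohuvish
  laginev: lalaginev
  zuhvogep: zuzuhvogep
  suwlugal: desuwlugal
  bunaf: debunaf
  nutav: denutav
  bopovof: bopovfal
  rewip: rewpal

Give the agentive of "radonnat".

kiwuv and laginev both end in -v yet inflect differently (kiwuvish, lalaginev), so the final letter is not what conditions the rule; the last vowel is.
"radonnat" has last vowel 'a'. The stems whose last vowel is 'a' (suwlugal → desuwlugal, bunaf → debunaf, nutav → denutav) add the prefix de-.
The other patterns: stems whose last vowel is 'u' add -ish; stems whose last vowel is 'e' repeat the first consonant+vowel as a prefix; stems whose last vowel is 'i' or 'o' delete the last vowel and add -al.
So radonnat → deradonnat.

deradonnat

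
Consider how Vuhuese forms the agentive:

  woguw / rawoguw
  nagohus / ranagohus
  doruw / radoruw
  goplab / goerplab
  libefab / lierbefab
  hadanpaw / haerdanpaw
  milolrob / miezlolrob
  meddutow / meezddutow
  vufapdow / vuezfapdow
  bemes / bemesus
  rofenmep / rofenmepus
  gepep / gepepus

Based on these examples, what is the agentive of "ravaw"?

raervaw

"ravaw" has last vowel 'a'. The stems whose last vowel is 'a' (goplab → goerplab, libefab → lierbefab, hadanpaw → haerdanpaw) insert -er- after the first vowel.
So ravaw → raervaw.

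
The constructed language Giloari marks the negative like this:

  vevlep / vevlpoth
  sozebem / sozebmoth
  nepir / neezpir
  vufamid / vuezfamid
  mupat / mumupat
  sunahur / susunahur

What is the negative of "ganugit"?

nepir and sunahur both end in -r yet inflect differently (neezpir, susunahur), so the final letter is not what conditions the rule; the last vowel is.
"ganugit" has last vowel 'i'. The stems whose last vowel is 'i' (nepir → neezpir, vufamid → vuezfamid) insert -ez- after the first vowel.
So ganugit → gaeznugit.

gaeznugit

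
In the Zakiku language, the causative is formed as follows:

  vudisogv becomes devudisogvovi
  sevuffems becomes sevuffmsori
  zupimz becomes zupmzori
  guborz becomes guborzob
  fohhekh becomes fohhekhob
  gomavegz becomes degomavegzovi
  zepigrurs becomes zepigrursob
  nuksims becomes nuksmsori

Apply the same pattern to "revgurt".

revgurtob

"revgurt" has second-to-last letter 'r'. The stems whose second-to-last letter is 'r' (zepigrurs → zepigrursob, guborz → guborzob) add -ob.
The other patterns: stems whose second-to-last letter is 'm' delete the last vowel and add -ori; stems whose second-to-last letter is 'g' add de- … -ovi around the stem.
So revgurt → revgurtob.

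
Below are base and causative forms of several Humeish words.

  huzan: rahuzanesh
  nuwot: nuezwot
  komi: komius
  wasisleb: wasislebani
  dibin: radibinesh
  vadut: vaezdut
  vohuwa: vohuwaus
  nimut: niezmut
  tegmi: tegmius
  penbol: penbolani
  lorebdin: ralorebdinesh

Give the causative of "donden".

radondenesh

penbol and nuwot both have last vowel 'o' yet inflect differently (penbolani, nuezwot), so the last vowel is not what conditions the rule; the final letter is.
"donden" ends in -n. The stems ending in -n (dibin → radibinesh, lorebdin → ralorebdinesh, huzan → rahuzanesh) add ra- … -esh around the stem.
The other patterns: stems ending in -b or -l add -ani; stems ending in -t insert -ez- after the first vowel; stems ending in -a or -i add -us.
So donden → radondenesh.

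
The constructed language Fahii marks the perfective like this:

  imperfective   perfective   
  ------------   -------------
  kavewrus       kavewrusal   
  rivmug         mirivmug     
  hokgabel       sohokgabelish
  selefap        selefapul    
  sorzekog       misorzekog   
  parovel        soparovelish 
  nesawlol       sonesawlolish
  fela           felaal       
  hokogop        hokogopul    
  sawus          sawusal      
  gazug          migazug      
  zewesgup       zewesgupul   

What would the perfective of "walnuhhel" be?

nesawlol and sorzekog both have last vowel 'o' yet inflect differently (sonesawlolish, misorzekog), so the last vowel is not what conditions the rule; the final letter is.
"walnuhhel" ends in -l. The stems ending in -l (parovel → soparovelish, hokgabel → sohokgabelish, nesawlol → sonesawlolish) add so- … -ish around the stem.
The other patterns: stems ending in -g add the prefix mi-; stems ending in -p add -ul; stems ending in -a or -s add -al.
So walnuhhel → sowalnuhhelish.

sowalnuhhelish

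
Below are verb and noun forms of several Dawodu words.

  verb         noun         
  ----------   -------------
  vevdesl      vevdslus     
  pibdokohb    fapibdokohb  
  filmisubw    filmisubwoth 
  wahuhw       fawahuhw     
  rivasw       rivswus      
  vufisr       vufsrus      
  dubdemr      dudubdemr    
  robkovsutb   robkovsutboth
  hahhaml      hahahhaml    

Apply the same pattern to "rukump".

rurukump

rivasw and wahuhw both end in -w yet inflect differently (rivswus, fawahuhw), so the final letter is not what conditions the rule; the second-to-last letter is.
"rukump" has second-to-last letter 'm'. The stems whose second-to-last letter is 'm' (hahhaml → hahahhaml, dubdemr → dudubdemr) repeat the first consonant+vowel as a prefix.
So rukump → rurukump.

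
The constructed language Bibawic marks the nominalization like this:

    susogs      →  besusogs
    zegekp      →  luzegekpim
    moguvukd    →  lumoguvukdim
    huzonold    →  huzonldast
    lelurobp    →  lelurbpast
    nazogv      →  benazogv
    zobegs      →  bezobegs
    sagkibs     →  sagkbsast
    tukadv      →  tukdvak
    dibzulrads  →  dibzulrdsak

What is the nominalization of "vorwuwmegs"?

bevorwuwmegs

nazogv and tukadv both end in -v yet inflect differently (benazogv, tukdvak), so the final letter is not what conditions the rule; the second-to-last letter is.
"vorwuwmegs" has second-to-last letter 'g'. The stems whose second-to-last letter is 'g' (nazogv → benazogv, susogs → besusogs, zobegs → bezobegs) add the prefix be-.
The other patterns: stems whose second-to-last letter is 'd' delete the last vowel and add -ak; stems whose second-to-last letter is 'k' add lu- … -im around the stem; stems whose second-to-last letter is 'b' or 'l' delete the last vowel and add -ast.
So vorwuwmegs → bevorwuwmegs.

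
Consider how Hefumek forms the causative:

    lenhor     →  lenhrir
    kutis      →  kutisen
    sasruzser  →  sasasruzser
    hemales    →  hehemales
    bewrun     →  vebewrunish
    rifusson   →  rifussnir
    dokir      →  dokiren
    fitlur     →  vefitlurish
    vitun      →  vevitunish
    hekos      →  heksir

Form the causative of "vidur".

vevidurish

dokir and lenhor both end in -r yet inflect differently (dokiren, lenhrir), so the final letter is not what conditions the rule; the last vowel is.
"vidur" has last vowel 'u'. The stems whose last vowel is 'u' (fitlur → vefitlurish, bewrun → vebewrunish, vitun → vevitunish) add ve- … -ish around the stem.
So vidur → vevidurish.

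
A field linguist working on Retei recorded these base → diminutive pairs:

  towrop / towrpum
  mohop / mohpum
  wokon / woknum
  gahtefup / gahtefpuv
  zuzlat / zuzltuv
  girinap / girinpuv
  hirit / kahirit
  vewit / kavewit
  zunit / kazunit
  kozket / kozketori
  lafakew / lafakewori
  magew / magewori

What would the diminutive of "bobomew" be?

towrop and gahtefup both end in -p yet inflect differently (towrpum, gahtefpuv), so the final letter is not what conditions the rule; the last vowel is.
"bobomew" has last vowel 'e'. The stems whose last vowel is 'e' (kozket → kozketori, lafakew → lafakewori, magew → magewori) add -ori.
The other patterns: stems whose last vowel is 'o' delete the last vowel and add -um; stems whose last vowel is 'a' or 'u' delete the last vowel and add -uv; stems whose last vowel is 'i' add the prefix ka-.
So bobomew → bobomewori.

bobomewori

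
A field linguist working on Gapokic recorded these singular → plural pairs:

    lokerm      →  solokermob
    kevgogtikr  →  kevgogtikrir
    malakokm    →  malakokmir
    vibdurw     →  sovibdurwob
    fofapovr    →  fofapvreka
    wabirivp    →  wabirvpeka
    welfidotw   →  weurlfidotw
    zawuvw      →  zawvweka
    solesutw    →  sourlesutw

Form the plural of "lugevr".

solesutw and zawuvw both end in -w yet inflect differently (sourlesutw, zawvweka), so the final letter is not what conditions the rule; the second-to-last letter is.
"lugevr" has second-to-last letter 'v'. The stems whose second-to-last letter is 'v' (wabirivp → wabirvpeka, zawuvw → zawvweka, fofapovr → fofapvreka) delete the last vowel and add -eka.
So lugevr → lugvreka.

lugvreka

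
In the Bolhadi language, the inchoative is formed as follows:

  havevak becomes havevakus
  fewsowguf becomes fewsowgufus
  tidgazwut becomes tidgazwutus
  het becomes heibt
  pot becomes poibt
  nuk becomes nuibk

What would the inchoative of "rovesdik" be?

rovesdikus

tidgazwut and het both end in -t yet inflect differently (tidgazwutus, heibt), so the final letter is not what conditions the rule; the number of vowels is.
"rovesdik" has 3 vowels. The stems with 3 vowels (havevak → havevakus, fewsowguf → fewsowgufus, tidgazwut → tidgazwutus) add -us.
The other pattern: stems with 1 vowel insert -ib- after the first vowel.
So rovesdik → rovesdikus.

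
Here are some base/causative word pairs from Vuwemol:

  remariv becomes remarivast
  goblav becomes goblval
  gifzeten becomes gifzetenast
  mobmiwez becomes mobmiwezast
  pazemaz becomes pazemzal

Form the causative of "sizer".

sizerast

goblav and remariv both end in -v yet inflect differently (goblval, remarivast), so the final letter is not what conditions the rule; the last vowel is.
"sizer" has last vowel 'e'. The stems whose last vowel is 'e' (mobmiwez → mobmiwezast, gifzeten → gifzetenast) add -ast.
The other pattern: stems whose last vowel is 'a' delete the last vowel and add -al.
So sizer → sizerast.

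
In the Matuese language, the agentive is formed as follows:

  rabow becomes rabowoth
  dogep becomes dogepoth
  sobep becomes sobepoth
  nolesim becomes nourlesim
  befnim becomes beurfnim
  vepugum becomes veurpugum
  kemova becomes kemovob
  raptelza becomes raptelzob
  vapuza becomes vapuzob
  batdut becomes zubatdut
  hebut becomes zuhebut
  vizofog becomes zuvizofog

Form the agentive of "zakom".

zaurkom

"zakom" ends in -m. The stems ending in -m (nolesim → nourlesim, befnim → beurfnim, vepugum → veurpugum) insert -ur- after the first vowel.
The other patterns: stems ending in -p or -w add -oth; stems ending in -a drop the final letter and add -ob; stems ending in -g or -t add the prefix zu-.
So zakom → zaurkom.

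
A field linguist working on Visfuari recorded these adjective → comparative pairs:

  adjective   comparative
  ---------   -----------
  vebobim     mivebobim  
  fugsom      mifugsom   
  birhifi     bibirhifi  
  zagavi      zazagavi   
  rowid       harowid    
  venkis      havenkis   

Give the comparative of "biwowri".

vebobim and birhifi both have last vowel 'i' yet inflect differently (mivebobim, bibirhifi), so the last vowel is not what conditions the rule; the final letter is.
"biwowri" ends in -i. The stems ending in -i (birhifi → bibirhifi, zagavi → zazagavi) repeat the first consonant+vowel as a prefix.
The other patterns: stems ending in -m add the prefix mi-; stems ending in -d or -s add the prefix ha-.
So biwowri → bibiwowri.

bibiwowri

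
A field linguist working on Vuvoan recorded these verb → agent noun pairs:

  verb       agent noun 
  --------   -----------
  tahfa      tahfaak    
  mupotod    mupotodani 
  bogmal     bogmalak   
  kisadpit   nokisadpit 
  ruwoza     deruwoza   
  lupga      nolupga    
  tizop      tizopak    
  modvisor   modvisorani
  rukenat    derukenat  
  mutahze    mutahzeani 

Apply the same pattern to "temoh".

ruwoza and tahfa both end in -a yet inflect differently (deruwoza, tahfaak), so the final letter is not what conditions the rule; the first letter is.
"temoh" begins with t-. The stems beginning with t- (tahfa → tahfaak, tizop → tizopak) add -ak.
The other patterns: stems beginning with m- add -ani; stems beginning with r- add the prefix de-; stems beginning with k- or l- add the prefix no-.
So temoh → temohak.

temohak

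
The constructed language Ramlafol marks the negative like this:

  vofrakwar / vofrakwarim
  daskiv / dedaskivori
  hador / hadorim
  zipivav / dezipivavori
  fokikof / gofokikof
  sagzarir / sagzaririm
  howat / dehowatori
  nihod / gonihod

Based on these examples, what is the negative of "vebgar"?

vebgarim

"vebgar" ends in -r. The stems ending in -r (vofrakwar → vofrakwarim, hador → hadorim, sagzarir → sagzaririm) add -im.
The other patterns: stems ending in -t or -v add de- … -ori around the stem; stems ending in -d or -f add the prefix go-.
So vebgar → vebgarim.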